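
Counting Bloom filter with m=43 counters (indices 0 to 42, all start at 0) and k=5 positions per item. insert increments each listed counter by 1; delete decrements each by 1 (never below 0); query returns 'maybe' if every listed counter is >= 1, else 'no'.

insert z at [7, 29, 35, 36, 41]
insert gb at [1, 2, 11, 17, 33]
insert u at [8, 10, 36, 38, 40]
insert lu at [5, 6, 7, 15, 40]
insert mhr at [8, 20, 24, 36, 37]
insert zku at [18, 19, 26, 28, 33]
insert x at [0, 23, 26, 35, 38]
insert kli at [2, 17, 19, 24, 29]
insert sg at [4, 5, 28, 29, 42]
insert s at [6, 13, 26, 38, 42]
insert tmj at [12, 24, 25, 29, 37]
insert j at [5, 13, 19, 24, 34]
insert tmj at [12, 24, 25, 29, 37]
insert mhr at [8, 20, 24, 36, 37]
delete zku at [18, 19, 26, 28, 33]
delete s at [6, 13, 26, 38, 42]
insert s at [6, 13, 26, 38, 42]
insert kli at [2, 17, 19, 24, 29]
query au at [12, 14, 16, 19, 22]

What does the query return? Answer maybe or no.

Step 1: insert z at [7, 29, 35, 36, 41] -> counters=[0,0,0,0,0,0,0,1,0,0,0,0,0,0,0,0,0,0,0,0,0,0,0,0,0,0,0,0,0,1,0,0,0,0,0,1,1,0,0,0,0,1,0]
Step 2: insert gb at [1, 2, 11, 17, 33] -> counters=[0,1,1,0,0,0,0,1,0,0,0,1,0,0,0,0,0,1,0,0,0,0,0,0,0,0,0,0,0,1,0,0,0,1,0,1,1,0,0,0,0,1,0]
Step 3: insert u at [8, 10, 36, 38, 40] -> counters=[0,1,1,0,0,0,0,1,1,0,1,1,0,0,0,0,0,1,0,0,0,0,0,0,0,0,0,0,0,1,0,0,0,1,0,1,2,0,1,0,1,1,0]
Step 4: insert lu at [5, 6, 7, 15, 40] -> counters=[0,1,1,0,0,1,1,2,1,0,1,1,0,0,0,1,0,1,0,0,0,0,0,0,0,0,0,0,0,1,0,0,0,1,0,1,2,0,1,0,2,1,0]
Step 5: insert mhr at [8, 20, 24, 36, 37] -> counters=[0,1,1,0,0,1,1,2,2,0,1,1,0,0,0,1,0,1,0,0,1,0,0,0,1,0,0,0,0,1,0,0,0,1,0,1,3,1,1,0,2,1,0]
Step 6: insert zku at [18, 19, 26, 28, 33] -> counters=[0,1,1,0,0,1,1,2,2,0,1,1,0,0,0,1,0,1,1,1,1,0,0,0,1,0,1,0,1,1,0,0,0,2,0,1,3,1,1,0,2,1,0]
Step 7: insert x at [0, 23, 26, 35, 38] -> counters=[1,1,1,0,0,1,1,2,2,0,1,1,0,0,0,1,0,1,1,1,1,0,0,1,1,0,2,0,1,1,0,0,0,2,0,2,3,1,2,0,2,1,0]
Step 8: insert kli at [2, 17, 19, 24, 29] -> counters=[1,1,2,0,0,1,1,2,2,0,1,1,0,0,0,1,0,2,1,2,1,0,0,1,2,0,2,0,1,2,0,0,0,2,0,2,3,1,2,0,2,1,0]
Step 9: insert sg at [4, 5, 28, 29, 42] -> counters=[1,1,2,0,1,2,1,2,2,0,1,1,0,0,0,1,0,2,1,2,1,0,0,1,2,0,2,0,2,3,0,0,0,2,0,2,3,1,2,0,2,1,1]
Step 10: insert s at [6, 13, 26, 38, 42] -> counters=[1,1,2,0,1,2,2,2,2,0,1,1,0,1,0,1,0,2,1,2,1,0,0,1,2,0,3,0,2,3,0,0,0,2,0,2,3,1,3,0,2,1,2]
Step 11: insert tmj at [12, 24, 25, 29, 37] -> counters=[1,1,2,0,1,2,2,2,2,0,1,1,1,1,0,1,0,2,1,2,1,0,0,1,3,1,3,0,2,4,0,0,0,2,0,2,3,2,3,0,2,1,2]
Step 12: insert j at [5, 13, 19, 24, 34] -> counters=[1,1,2,0,1,3,2,2,2,0,1,1,1,2,0,1,0,2,1,3,1,0,0,1,4,1,3,0,2,4,0,0,0,2,1,2,3,2,3,0,2,1,2]
Step 13: insert tmj at [12, 24, 25, 29, 37] -> counters=[1,1,2,0,1,3,2,2,2,0,1,1,2,2,0,1,0,2,1,3,1,0,0,1,5,2,3,0,2,5,0,0,0,2,1,2,3,3,3,0,2,1,2]
Step 14: insert mhr at [8, 20, 24, 36, 37] -> counters=[1,1,2,0,1,3,2,2,3,0,1,1,2,2,0,1,0,2,1,3,2,0,0,1,6,2,3,0,2,5,0,0,0,2,1,2,4,4,3,0,2,1,2]
Step 15: delete zku at [18, 19, 26, 28, 33] -> counters=[1,1,2,0,1,3,2,2,3,0,1,1,2,2,0,1,0,2,0,2,2,0,0,1,6,2,2,0,1,5,0,0,0,1,1,2,4,4,3,0,2,1,2]
Step 16: delete s at [6, 13, 26, 38, 42] -> counters=[1,1,2,0,1,3,1,2,3,0,1,1,2,1,0,1,0,2,0,2,2,0,0,1,6,2,1,0,1,5,0,0,0,1,1,2,4,4,2,0,2,1,1]
Step 17: insert s at [6, 13, 26, 38, 42] -> counters=[1,1,2,0,1,3,2,2,3,0,1,1,2,2,0,1,0,2,0,2,2,0,0,1,6,2,2,0,1,5,0,0,0,1,1,2,4,4,3,0,2,1,2]
Step 18: insert kli at [2, 17, 19, 24, 29] -> counters=[1,1,3,0,1,3,2,2,3,0,1,1,2,2,0,1,0,3,0,3,2,0,0,1,7,2,2,0,1,6,0,0,0,1,1,2,4,4,3,0,2,1,2]
Query au: check counters[12]=2 counters[14]=0 counters[16]=0 counters[19]=3 counters[22]=0 -> no

Answer: no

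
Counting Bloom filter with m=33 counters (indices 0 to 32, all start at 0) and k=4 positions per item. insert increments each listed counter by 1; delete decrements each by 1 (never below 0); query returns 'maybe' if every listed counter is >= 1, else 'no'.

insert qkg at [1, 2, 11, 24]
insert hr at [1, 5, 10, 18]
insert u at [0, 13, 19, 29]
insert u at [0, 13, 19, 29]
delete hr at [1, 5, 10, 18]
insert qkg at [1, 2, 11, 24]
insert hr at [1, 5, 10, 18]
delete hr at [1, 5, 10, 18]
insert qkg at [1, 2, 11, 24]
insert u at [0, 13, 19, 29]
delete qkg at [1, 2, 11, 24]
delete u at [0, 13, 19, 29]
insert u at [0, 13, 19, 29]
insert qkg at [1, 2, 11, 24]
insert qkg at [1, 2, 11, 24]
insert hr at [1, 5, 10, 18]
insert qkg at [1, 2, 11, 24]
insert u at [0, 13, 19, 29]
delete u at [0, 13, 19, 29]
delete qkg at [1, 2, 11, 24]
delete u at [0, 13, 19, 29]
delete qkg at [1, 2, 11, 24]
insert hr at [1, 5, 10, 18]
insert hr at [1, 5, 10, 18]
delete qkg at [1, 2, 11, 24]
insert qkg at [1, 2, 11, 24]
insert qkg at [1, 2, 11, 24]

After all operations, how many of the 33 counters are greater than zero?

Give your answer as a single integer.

Step 1: insert qkg at [1, 2, 11, 24] -> counters=[0,1,1,0,0,0,0,0,0,0,0,1,0,0,0,0,0,0,0,0,0,0,0,0,1,0,0,0,0,0,0,0,0]
Step 2: insert hr at [1, 5, 10, 18] -> counters=[0,2,1,0,0,1,0,0,0,0,1,1,0,0,0,0,0,0,1,0,0,0,0,0,1,0,0,0,0,0,0,0,0]
Step 3: insert u at [0, 13, 19, 29] -> counters=[1,2,1,0,0,1,0,0,0,0,1,1,0,1,0,0,0,0,1,1,0,0,0,0,1,0,0,0,0,1,0,0,0]
Step 4: insert u at [0, 13, 19, 29] -> counters=[2,2,1,0,0,1,0,0,0,0,1,1,0,2,0,0,0,0,1,2,0,0,0,0,1,0,0,0,0,2,0,0,0]
Step 5: delete hr at [1, 5, 10, 18] -> counters=[2,1,1,0,0,0,0,0,0,0,0,1,0,2,0,0,0,0,0,2,0,0,0,0,1,0,0,0,0,2,0,0,0]
Step 6: insert qkg at [1, 2, 11, 24] -> counters=[2,2,2,0,0,0,0,0,0,0,0,2,0,2,0,0,0,0,0,2,0,0,0,0,2,0,0,0,0,2,0,0,0]
Step 7: insert hr at [1, 5, 10, 18] -> counters=[2,3,2,0,0,1,0,0,0,0,1,2,0,2,0,0,0,0,1,2,0,0,0,0,2,0,0,0,0,2,0,0,0]
Step 8: delete hr at [1, 5, 10, 18] -> counters=[2,2,2,0,0,0,0,0,0,0,0,2,0,2,0,0,0,0,0,2,0,0,0,0,2,0,0,0,0,2,0,0,0]
Step 9: insert qkg at [1, 2, 11, 24] -> counters=[2,3,3,0,0,0,0,0,0,0,0,3,0,2,0,0,0,0,0,2,0,0,0,0,3,0,0,0,0,2,0,0,0]
Step 10: insert u at [0, 13, 19, 29] -> counters=[3,3,3,0,0,0,0,0,0,0,0,3,0,3,0,0,0,0,0,3,0,0,0,0,3,0,0,0,0,3,0,0,0]
Step 11: delete qkg at [1, 2, 11, 24] -> counters=[3,2,2,0,0,0,0,0,0,0,0,2,0,3,0,0,0,0,0,3,0,0,0,0,2,0,0,0,0,3,0,0,0]
Step 12: delete u at [0, 13, 19, 29] -> counters=[2,2,2,0,0,0,0,0,0,0,0,2,0,2,0,0,0,0,0,2,0,0,0,0,2,0,0,0,0,2,0,0,0]
Step 13: insert u at [0, 13, 19, 29] -> counters=[3,2,2,0,0,0,0,0,0,0,0,2,0,3,0,0,0,0,0,3,0,0,0,0,2,0,0,0,0,3,0,0,0]
Step 14: insert qkg at [1, 2, 11, 24] -> counters=[3,3,3,0,0,0,0,0,0,0,0,3,0,3,0,0,0,0,0,3,0,0,0,0,3,0,0,0,0,3,0,0,0]
Step 15: insert qkg at [1, 2, 11, 24] -> counters=[3,4,4,0,0,0,0,0,0,0,0,4,0,3,0,0,0,0,0,3,0,0,0,0,4,0,0,0,0,3,0,0,0]
Step 16: insert hr at [1, 5, 10, 18] -> counters=[3,5,4,0,0,1,0,0,0,0,1,4,0,3,0,0,0,0,1,3,0,0,0,0,4,0,0,0,0,3,0,0,0]
Step 17: insert qkg at [1, 2, 11, 24] -> counters=[3,6,5,0,0,1,0,0,0,0,1,5,0,3,0,0,0,0,1,3,0,0,0,0,5,0,0,0,0,3,0,0,0]
Step 18: insert u at [0, 13, 19, 29] -> counters=[4,6,5,0,0,1,0,0,0,0,1,5,0,4,0,0,0,0,1,4,0,0,0,0,5,0,0,0,0,4,0,0,0]
Step 19: delete u at [0, 13, 19, 29] -> counters=[3,6,5,0,0,1,0,0,0,0,1,5,0,3,0,0,0,0,1,3,0,0,0,0,5,0,0,0,0,3,0,0,0]
Step 20: delete qkg at [1, 2, 11, 24] -> counters=[3,5,4,0,0,1,0,0,0,0,1,4,0,3,0,0,0,0,1,3,0,0,0,0,4,0,0,0,0,3,0,0,0]
Step 21: delete u at [0, 13, 19, 29] -> counters=[2,5,4,0,0,1,0,0,0,0,1,4,0,2,0,0,0,0,1,2,0,0,0,0,4,0,0,0,0,2,0,0,0]
Step 22: delete qkg at [1, 2, 11, 24] -> counters=[2,4,3,0,0,1,0,0,0,0,1,3,0,2,0,0,0,0,1,2,0,0,0,0,3,0,0,0,0,2,0,0,0]
Step 23: insert hr at [1, 5, 10, 18] -> counters=[2,5,3,0,0,2,0,0,0,0,2,3,0,2,0,0,0,0,2,2,0,0,0,0,3,0,0,0,0,2,0,0,0]
Step 24: insert hr at [1, 5, 10, 18] -> counters=[2,6,3,0,0,3,0,0,0,0,3,3,0,2,0,0,0,0,3,2,0,0,0,0,3,0,0,0,0,2,0,0,0]
Step 25: delete qkg at [1, 2, 11, 24] -> counters=[2,5,2,0,0,3,0,0,0,0,3,2,0,2,0,0,0,0,3,2,0,0,0,0,2,0,0,0,0,2,0,0,0]
Step 26: insert qkg at [1, 2, 11, 24] -> counters=[2,6,3,0,0,3,0,0,0,0,3,3,0,2,0,0,0,0,3,2,0,0,0,0,3,0,0,0,0,2,0,0,0]
Step 27: insert qkg at [1, 2, 11, 24] -> counters=[2,7,4,0,0,3,0,0,0,0,3,4,0,2,0,0,0,0,3,2,0,0,0,0,4,0,0,0,0,2,0,0,0]
Final counters=[2,7,4,0,0,3,0,0,0,0,3,4,0,2,0,0,0,0,3,2,0,0,0,0,4,0,0,0,0,2,0,0,0] -> 11 nonzero

Answer: 11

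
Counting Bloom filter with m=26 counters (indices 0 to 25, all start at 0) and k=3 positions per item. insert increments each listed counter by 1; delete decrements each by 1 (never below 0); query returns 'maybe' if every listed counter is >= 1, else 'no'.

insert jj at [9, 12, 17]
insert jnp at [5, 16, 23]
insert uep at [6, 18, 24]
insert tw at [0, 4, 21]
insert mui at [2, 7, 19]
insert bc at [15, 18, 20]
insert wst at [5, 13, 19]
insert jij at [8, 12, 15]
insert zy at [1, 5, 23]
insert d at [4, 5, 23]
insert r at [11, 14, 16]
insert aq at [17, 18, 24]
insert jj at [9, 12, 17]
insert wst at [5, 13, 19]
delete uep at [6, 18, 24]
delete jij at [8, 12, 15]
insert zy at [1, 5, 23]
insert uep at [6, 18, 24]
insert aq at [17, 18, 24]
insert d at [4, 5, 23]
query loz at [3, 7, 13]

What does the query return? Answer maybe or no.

Answer: no

Derivation:
Step 1: insert jj at [9, 12, 17] -> counters=[0,0,0,0,0,0,0,0,0,1,0,0,1,0,0,0,0,1,0,0,0,0,0,0,0,0]
Step 2: insert jnp at [5, 16, 23] -> counters=[0,0,0,0,0,1,0,0,0,1,0,0,1,0,0,0,1,1,0,0,0,0,0,1,0,0]
Step 3: insert uep at [6, 18, 24] -> counters=[0,0,0,0,0,1,1,0,0,1,0,0,1,0,0,0,1,1,1,0,0,0,0,1,1,0]
Step 4: insert tw at [0, 4, 21] -> counters=[1,0,0,0,1,1,1,0,0,1,0,0,1,0,0,0,1,1,1,0,0,1,0,1,1,0]
Step 5: insert mui at [2, 7, 19] -> counters=[1,0,1,0,1,1,1,1,0,1,0,0,1,0,0,0,1,1,1,1,0,1,0,1,1,0]
Step 6: insert bc at [15, 18, 20] -> counters=[1,0,1,0,1,1,1,1,0,1,0,0,1,0,0,1,1,1,2,1,1,1,0,1,1,0]
Step 7: insert wst at [5, 13, 19] -> counters=[1,0,1,0,1,2,1,1,0,1,0,0,1,1,0,1,1,1,2,2,1,1,0,1,1,0]
Step 8: insert jij at [8, 12, 15] -> counters=[1,0,1,0,1,2,1,1,1,1,0,0,2,1,0,2,1,1,2,2,1,1,0,1,1,0]
Step 9: insert zy at [1, 5, 23] -> counters=[1,1,1,0,1,3,1,1,1,1,0,0,2,1,0,2,1,1,2,2,1,1,0,2,1,0]
Step 10: insert d at [4, 5, 23] -> counters=[1,1,1,0,2,4,1,1,1,1,0,0,2,1,0,2,1,1,2,2,1,1,0,3,1,0]
Step 11: insert r at [11, 14, 16] -> counters=[1,1,1,0,2,4,1,1,1,1,0,1,2,1,1,2,2,1,2,2,1,1,0,3,1,0]
Step 12: insert aq at [17, 18, 24] -> counters=[1,1,1,0,2,4,1,1,1,1,0,1,2,1,1,2,2,2,3,2,1,1,0,3,2,0]
Step 13: insert jj at [9, 12, 17] -> counters=[1,1,1,0,2,4,1,1,1,2,0,1,3,1,1,2,2,3,3,2,1,1,0,3,2,0]
Step 14: insert wst at [5, 13, 19] -> counters=[1,1,1,0,2,5,1,1,1,2,0,1,3,2,1,2,2,3,3,3,1,1,0,3,2,0]
Step 15: delete uep at [6, 18, 24] -> counters=[1,1,1,0,2,5,0,1,1,2,0,1,3,2,1,2,2,3,2,3,1,1,0,3,1,0]
Step 16: delete jij at [8, 12, 15] -> counters=[1,1,1,0,2,5,0,1,0,2,0,1,2,2,1,1,2,3,2,3,1,1,0,3,1,0]
Step 17: insert zy at [1, 5, 23] -> counters=[1,2,1,0,2,6,0,1,0,2,0,1,2,2,1,1,2,3,2,3,1,1,0,4,1,0]
Step 18: insert uep at [6, 18, 24] -> counters=[1,2,1,0,2,6,1,1,0,2,0,1,2,2,1,1,2,3,3,3,1,1,0,4,2,0]
Step 19: insert aq at [17, 18, 24] -> counters=[1,2,1,0,2,6,1,1,0,2,0,1,2,2,1,1,2,4,4,3,1,1,0,4,3,0]
Step 20: insert d at [4, 5, 23] -> counters=[1,2,1,0,3,7,1,1,0,2,0,1,2,2,1,1,2,4,4,3,1,1,0,5,3,0]
Query loz: check counters[3]=0 counters[7]=1 counters[13]=2 -> no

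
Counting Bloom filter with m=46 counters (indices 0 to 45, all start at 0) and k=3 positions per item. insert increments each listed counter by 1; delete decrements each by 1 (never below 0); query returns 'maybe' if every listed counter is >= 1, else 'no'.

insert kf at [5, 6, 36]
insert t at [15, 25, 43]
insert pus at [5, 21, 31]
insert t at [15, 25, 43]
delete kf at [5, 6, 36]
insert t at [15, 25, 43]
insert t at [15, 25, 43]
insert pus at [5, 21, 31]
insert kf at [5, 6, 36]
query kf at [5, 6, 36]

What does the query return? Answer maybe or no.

Answer: maybe

Derivation:
Step 1: insert kf at [5, 6, 36] -> counters=[0,0,0,0,0,1,1,0,0,0,0,0,0,0,0,0,0,0,0,0,0,0,0,0,0,0,0,0,0,0,0,0,0,0,0,0,1,0,0,0,0,0,0,0,0,0]
Step 2: insert t at [15, 25, 43] -> counters=[0,0,0,0,0,1,1,0,0,0,0,0,0,0,0,1,0,0,0,0,0,0,0,0,0,1,0,0,0,0,0,0,0,0,0,0,1,0,0,0,0,0,0,1,0,0]
Step 3: insert pus at [5, 21, 31] -> counters=[0,0,0,0,0,2,1,0,0,0,0,0,0,0,0,1,0,0,0,0,0,1,0,0,0,1,0,0,0,0,0,1,0,0,0,0,1,0,0,0,0,0,0,1,0,0]
Step 4: insert t at [15, 25, 43] -> counters=[0,0,0,0,0,2,1,0,0,0,0,0,0,0,0,2,0,0,0,0,0,1,0,0,0,2,0,0,0,0,0,1,0,0,0,0,1,0,0,0,0,0,0,2,0,0]
Step 5: delete kf at [5, 6, 36] -> counters=[0,0,0,0,0,1,0,0,0,0,0,0,0,0,0,2,0,0,0,0,0,1,0,0,0,2,0,0,0,0,0,1,0,0,0,0,0,0,0,0,0,0,0,2,0,0]
Step 6: insert t at [15, 25, 43] -> counters=[0,0,0,0,0,1,0,0,0,0,0,0,0,0,0,3,0,0,0,0,0,1,0,0,0,3,0,0,0,0,0,1,0,0,0,0,0,0,0,0,0,0,0,3,0,0]
Step 7: insert t at [15, 25, 43] -> counters=[0,0,0,0,0,1,0,0,0,0,0,0,0,0,0,4,0,0,0,0,0,1,0,0,0,4,0,0,0,0,0,1,0,0,0,0,0,0,0,0,0,0,0,4,0,0]
Step 8: insert pus at [5, 21, 31] -> counters=[0,0,0,0,0,2,0,0,0,0,0,0,0,0,0,4,0,0,0,0,0,2,0,0,0,4,0,0,0,0,0,2,0,0,0,0,0,0,0,0,0,0,0,4,0,0]
Step 9: insert kf at [5, 6, 36] -> counters=[0,0,0,0,0,3,1,0,0,0,0,0,0,0,0,4,0,0,0,0,0,2,0,0,0,4,0,0,0,0,0,2,0,0,0,0,1,0,0,0,0,0,0,4,0,0]
Query kf: check counters[5]=3 counters[6]=1 counters[36]=1 -> maybe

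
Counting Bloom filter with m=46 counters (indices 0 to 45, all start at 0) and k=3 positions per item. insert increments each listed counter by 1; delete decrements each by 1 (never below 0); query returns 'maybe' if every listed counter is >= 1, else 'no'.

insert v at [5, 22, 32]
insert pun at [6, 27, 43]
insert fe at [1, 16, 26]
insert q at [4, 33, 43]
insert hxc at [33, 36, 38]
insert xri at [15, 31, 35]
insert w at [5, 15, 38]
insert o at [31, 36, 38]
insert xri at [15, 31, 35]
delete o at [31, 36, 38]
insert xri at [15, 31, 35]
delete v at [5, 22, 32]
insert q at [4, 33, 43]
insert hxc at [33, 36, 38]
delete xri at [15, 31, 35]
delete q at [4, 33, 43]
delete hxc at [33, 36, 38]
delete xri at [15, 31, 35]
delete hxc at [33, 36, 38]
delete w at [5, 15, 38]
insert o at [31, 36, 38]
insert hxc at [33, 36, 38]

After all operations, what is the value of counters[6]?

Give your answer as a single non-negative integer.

Step 1: insert v at [5, 22, 32] -> counters=[0,0,0,0,0,1,0,0,0,0,0,0,0,0,0,0,0,0,0,0,0,0,1,0,0,0,0,0,0,0,0,0,1,0,0,0,0,0,0,0,0,0,0,0,0,0]
Step 2: insert pun at [6, 27, 43] -> counters=[0,0,0,0,0,1,1,0,0,0,0,0,0,0,0,0,0,0,0,0,0,0,1,0,0,0,0,1,0,0,0,0,1,0,0,0,0,0,0,0,0,0,0,1,0,0]
Step 3: insert fe at [1, 16, 26] -> counters=[0,1,0,0,0,1,1,0,0,0,0,0,0,0,0,0,1,0,0,0,0,0,1,0,0,0,1,1,0,0,0,0,1,0,0,0,0,0,0,0,0,0,0,1,0,0]
Step 4: insert q at [4, 33, 43] -> counters=[0,1,0,0,1,1,1,0,0,0,0,0,0,0,0,0,1,0,0,0,0,0,1,0,0,0,1,1,0,0,0,0,1,1,0,0,0,0,0,0,0,0,0,2,0,0]
Step 5: insert hxc at [33, 36, 38] -> counters=[0,1,0,0,1,1,1,0,0,0,0,0,0,0,0,0,1,0,0,0,0,0,1,0,0,0,1,1,0,0,0,0,1,2,0,0,1,0,1,0,0,0,0,2,0,0]
Step 6: insert xri at [15, 31, 35] -> counters=[0,1,0,0,1,1,1,0,0,0,0,0,0,0,0,1,1,0,0,0,0,0,1,0,0,0,1,1,0,0,0,1,1,2,0,1,1,0,1,0,0,0,0,2,0,0]
Step 7: insert w at [5, 15, 38] -> counters=[0,1,0,0,1,2,1,0,0,0,0,0,0,0,0,2,1,0,0,0,0,0,1,0,0,0,1,1,0,0,0,1,1,2,0,1,1,0,2,0,0,0,0,2,0,0]
Step 8: insert o at [31, 36, 38] -> counters=[0,1,0,0,1,2,1,0,0,0,0,0,0,0,0,2,1,0,0,0,0,0,1,0,0,0,1,1,0,0,0,2,1,2,0,1,2,0,3,0,0,0,0,2,0,0]
Step 9: insert xri at [15, 31, 35] -> counters=[0,1,0,0,1,2,1,0,0,0,0,0,0,0,0,3,1,0,0,0,0,0,1,0,0,0,1,1,0,0,0,3,1,2,0,2,2,0,3,0,0,0,0,2,0,0]
Step 10: delete o at [31, 36, 38] -> counters=[0,1,0,0,1,2,1,0,0,0,0,0,0,0,0,3,1,0,0,0,0,0,1,0,0,0,1,1,0,0,0,2,1,2,0,2,1,0,2,0,0,0,0,2,0,0]
Step 11: insert xri at [15, 31, 35] -> counters=[0,1,0,0,1,2,1,0,0,0,0,0,0,0,0,4,1,0,0,0,0,0,1,0,0,0,1,1,0,0,0,3,1,2,0,3,1,0,2,0,0,0,0,2,0,0]
Step 12: delete v at [5, 22, 32] -> counters=[0,1,0,0,1,1,1,0,0,0,0,0,0,0,0,4,1,0,0,0,0,0,0,0,0,0,1,1,0,0,0,3,0,2,0,3,1,0,2,0,0,0,0,2,0,0]
Step 13: insert q at [4, 33, 43] -> counters=[0,1,0,0,2,1,1,0,0,0,0,0,0,0,0,4,1,0,0,0,0,0,0,0,0,0,1,1,0,0,0,3,0,3,0,3,1,0,2,0,0,0,0,3,0,0]
Step 14: insert hxc at [33, 36, 38] -> counters=[0,1,0,0,2,1,1,0,0,0,0,0,0,0,0,4,1,0,0,0,0,0,0,0,0,0,1,1,0,0,0,3,0,4,0,3,2,0,3,0,0,0,0,3,0,0]
Step 15: delete xri at [15, 31, 35] -> counters=[0,1,0,0,2,1,1,0,0,0,0,0,0,0,0,3,1,0,0,0,0,0,0,0,0,0,1,1,0,0,0,2,0,4,0,2,2,0,3,0,0,0,0,3,0,0]
Step 16: delete q at [4, 33, 43] -> counters=[0,1,0,0,1,1,1,0,0,0,0,0,0,0,0,3,1,0,0,0,0,0,0,0,0,0,1,1,0,0,0,2,0,3,0,2,2,0,3,0,0,0,0,2,0,0]
Step 17: delete hxc at [33, 36, 38] -> counters=[0,1,0,0,1,1,1,0,0,0,0,0,0,0,0,3,1,0,0,0,0,0,0,0,0,0,1,1,0,0,0,2,0,2,0,2,1,0,2,0,0,0,0,2,0,0]
Step 18: delete xri at [15, 31, 35] -> counters=[0,1,0,0,1,1,1,0,0,0,0,0,0,0,0,2,1,0,0,0,0,0,0,0,0,0,1,1,0,0,0,1,0,2,0,1,1,0,2,0,0,0,0,2,0,0]
Step 19: delete hxc at [33, 36, 38] -> counters=[0,1,0,0,1,1,1,0,0,0,0,0,0,0,0,2,1,0,0,0,0,0,0,0,0,0,1,1,0,0,0,1,0,1,0,1,0,0,1,0,0,0,0,2,0,0]
Step 20: delete w at [5, 15, 38] -> counters=[0,1,0,0,1,0,1,0,0,0,0,0,0,0,0,1,1,0,0,0,0,0,0,0,0,0,1,1,0,0,0,1,0,1,0,1,0,0,0,0,0,0,0,2,0,0]
Step 21: insert o at [31, 36, 38] -> counters=[0,1,0,0,1,0,1,0,0,0,0,0,0,0,0,1,1,0,0,0,0,0,0,0,0,0,1,1,0,0,0,2,0,1,0,1,1,0,1,0,0,0,0,2,0,0]
Step 22: insert hxc at [33, 36, 38] -> counters=[0,1,0,0,1,0,1,0,0,0,0,0,0,0,0,1,1,0,0,0,0,0,0,0,0,0,1,1,0,0,0,2,0,2,0,1,2,0,2,0,0,0,0,2,0,0]
Final counters=[0,1,0,0,1,0,1,0,0,0,0,0,0,0,0,1,1,0,0,0,0,0,0,0,0,0,1,1,0,0,0,2,0,2,0,1,2,0,2,0,0,0,0,2,0,0] -> counters[6]=1

Answer: 1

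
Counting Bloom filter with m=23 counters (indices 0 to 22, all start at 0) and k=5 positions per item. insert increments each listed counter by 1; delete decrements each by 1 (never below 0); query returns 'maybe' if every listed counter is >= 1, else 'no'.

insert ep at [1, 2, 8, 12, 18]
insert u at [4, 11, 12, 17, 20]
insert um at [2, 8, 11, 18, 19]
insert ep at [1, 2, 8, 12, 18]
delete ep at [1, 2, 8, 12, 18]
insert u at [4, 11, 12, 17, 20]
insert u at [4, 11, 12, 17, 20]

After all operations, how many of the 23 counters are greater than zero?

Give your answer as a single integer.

Answer: 10

Derivation:
Step 1: insert ep at [1, 2, 8, 12, 18] -> counters=[0,1,1,0,0,0,0,0,1,0,0,0,1,0,0,0,0,0,1,0,0,0,0]
Step 2: insert u at [4, 11, 12, 17, 20] -> counters=[0,1,1,0,1,0,0,0,1,0,0,1,2,0,0,0,0,1,1,0,1,0,0]
Step 3: insert um at [2, 8, 11, 18, 19] -> counters=[0,1,2,0,1,0,0,0,2,0,0,2,2,0,0,0,0,1,2,1,1,0,0]
Step 4: insert ep at [1, 2, 8, 12, 18] -> counters=[0,2,3,0,1,0,0,0,3,0,0,2,3,0,0,0,0,1,3,1,1,0,0]
Step 5: delete ep at [1, 2, 8, 12, 18] -> counters=[0,1,2,0,1,0,0,0,2,0,0,2,2,0,0,0,0,1,2,1,1,0,0]
Step 6: insert u at [4, 11, 12, 17, 20] -> counters=[0,1,2,0,2,0,0,0,2,0,0,3,3,0,0,0,0,2,2,1,2,0,0]
Step 7: insert u at [4, 11, 12, 17, 20] -> counters=[0,1,2,0,3,0,0,0,2,0,0,4,4,0,0,0,0,3,2,1,3,0,0]
Final counters=[0,1,2,0,3,0,0,0,2,0,0,4,4,0,0,0,0,3,2,1,3,0,0] -> 10 nonzero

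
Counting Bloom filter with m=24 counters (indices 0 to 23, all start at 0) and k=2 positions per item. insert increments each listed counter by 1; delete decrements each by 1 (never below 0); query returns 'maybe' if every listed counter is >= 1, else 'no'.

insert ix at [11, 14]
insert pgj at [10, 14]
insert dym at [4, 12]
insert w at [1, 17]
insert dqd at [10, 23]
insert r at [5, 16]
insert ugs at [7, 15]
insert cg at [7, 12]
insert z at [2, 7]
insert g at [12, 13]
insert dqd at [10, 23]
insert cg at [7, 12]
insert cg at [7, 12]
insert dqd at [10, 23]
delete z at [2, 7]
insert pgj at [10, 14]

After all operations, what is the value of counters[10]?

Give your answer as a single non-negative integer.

Step 1: insert ix at [11, 14] -> counters=[0,0,0,0,0,0,0,0,0,0,0,1,0,0,1,0,0,0,0,0,0,0,0,0]
Step 2: insert pgj at [10, 14] -> counters=[0,0,0,0,0,0,0,0,0,0,1,1,0,0,2,0,0,0,0,0,0,0,0,0]
Step 3: insert dym at [4, 12] -> counters=[0,0,0,0,1,0,0,0,0,0,1,1,1,0,2,0,0,0,0,0,0,0,0,0]
Step 4: insert w at [1, 17] -> counters=[0,1,0,0,1,0,0,0,0,0,1,1,1,0,2,0,0,1,0,0,0,0,0,0]
Step 5: insert dqd at [10, 23] -> counters=[0,1,0,0,1,0,0,0,0,0,2,1,1,0,2,0,0,1,0,0,0,0,0,1]
Step 6: insert r at [5, 16] -> counters=[0,1,0,0,1,1,0,0,0,0,2,1,1,0,2,0,1,1,0,0,0,0,0,1]
Step 7: insert ugs at [7, 15] -> counters=[0,1,0,0,1,1,0,1,0,0,2,1,1,0,2,1,1,1,0,0,0,0,0,1]
Step 8: insert cg at [7, 12] -> counters=[0,1,0,0,1,1,0,2,0,0,2,1,2,0,2,1,1,1,0,0,0,0,0,1]
Step 9: insert z at [2, 7] -> counters=[0,1,1,0,1,1,0,3,0,0,2,1,2,0,2,1,1,1,0,0,0,0,0,1]
Step 10: insert g at [12, 13] -> counters=[0,1,1,0,1,1,0,3,0,0,2,1,3,1,2,1,1,1,0,0,0,0,0,1]
Step 11: insert dqd at [10, 23] -> counters=[0,1,1,0,1,1,0,3,0,0,3,1,3,1,2,1,1,1,0,0,0,0,0,2]
Step 12: insert cg at [7, 12] -> counters=[0,1,1,0,1,1,0,4,0,0,3,1,4,1,2,1,1,1,0,0,0,0,0,2]
Step 13: insert cg at [7, 12] -> counters=[0,1,1,0,1,1,0,5,0,0,3,1,5,1,2,1,1,1,0,0,0,0,0,2]
Step 14: insert dqd at [10, 23] -> counters=[0,1,1,0,1,1,0,5,0,0,4,1,5,1,2,1,1,1,0,0,0,0,0,3]
Step 15: delete z at [2, 7] -> counters=[0,1,0,0,1,1,0,4,0,0,4,1,5,1,2,1,1,1,0,0,0,0,0,3]
Step 16: insert pgj at [10, 14] -> counters=[0,1,0,0,1,1,0,4,0,0,5,1,5,1,3,1,1,1,0,0,0,0,0,3]
Final counters=[0,1,0,0,1,1,0,4,0,0,5,1,5,1,3,1,1,1,0,0,0,0,0,3] -> counters[10]=5

Answer: 5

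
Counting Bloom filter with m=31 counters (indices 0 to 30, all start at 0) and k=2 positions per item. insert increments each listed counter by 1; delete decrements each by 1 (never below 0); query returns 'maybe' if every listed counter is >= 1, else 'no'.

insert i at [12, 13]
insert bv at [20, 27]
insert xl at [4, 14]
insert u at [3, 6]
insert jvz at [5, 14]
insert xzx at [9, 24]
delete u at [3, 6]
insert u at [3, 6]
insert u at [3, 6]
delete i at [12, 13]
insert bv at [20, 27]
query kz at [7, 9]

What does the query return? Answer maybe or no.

Step 1: insert i at [12, 13] -> counters=[0,0,0,0,0,0,0,0,0,0,0,0,1,1,0,0,0,0,0,0,0,0,0,0,0,0,0,0,0,0,0]
Step 2: insert bv at [20, 27] -> counters=[0,0,0,0,0,0,0,0,0,0,0,0,1,1,0,0,0,0,0,0,1,0,0,0,0,0,0,1,0,0,0]
Step 3: insert xl at [4, 14] -> counters=[0,0,0,0,1,0,0,0,0,0,0,0,1,1,1,0,0,0,0,0,1,0,0,0,0,0,0,1,0,0,0]
Step 4: insert u at [3, 6] -> counters=[0,0,0,1,1,0,1,0,0,0,0,0,1,1,1,0,0,0,0,0,1,0,0,0,0,0,0,1,0,0,0]
Step 5: insert jvz at [5, 14] -> counters=[0,0,0,1,1,1,1,0,0,0,0,0,1,1,2,0,0,0,0,0,1,0,0,0,0,0,0,1,0,0,0]
Step 6: insert xzx at [9, 24] -> counters=[0,0,0,1,1,1,1,0,0,1,0,0,1,1,2,0,0,0,0,0,1,0,0,0,1,0,0,1,0,0,0]
Step 7: delete u at [3, 6] -> counters=[0,0,0,0,1,1,0,0,0,1,0,0,1,1,2,0,0,0,0,0,1,0,0,0,1,0,0,1,0,0,0]
Step 8: insert u at [3, 6] -> counters=[0,0,0,1,1,1,1,0,0,1,0,0,1,1,2,0,0,0,0,0,1,0,0,0,1,0,0,1,0,0,0]
Step 9: insert u at [3, 6] -> counters=[0,0,0,2,1,1,2,0,0,1,0,0,1,1,2,0,0,0,0,0,1,0,0,0,1,0,0,1,0,0,0]
Step 10: delete i at [12, 13] -> counters=[0,0,0,2,1,1,2,0,0,1,0,0,0,0,2,0,0,0,0,0,1,0,0,0,1,0,0,1,0,0,0]
Step 11: insert bv at [20, 27] -> counters=[0,0,0,2,1,1,2,0,0,1,0,0,0,0,2,0,0,0,0,0,2,0,0,0,1,0,0,2,0,0,0]
Query kz: check counters[7]=0 counters[9]=1 -> no

Answer: no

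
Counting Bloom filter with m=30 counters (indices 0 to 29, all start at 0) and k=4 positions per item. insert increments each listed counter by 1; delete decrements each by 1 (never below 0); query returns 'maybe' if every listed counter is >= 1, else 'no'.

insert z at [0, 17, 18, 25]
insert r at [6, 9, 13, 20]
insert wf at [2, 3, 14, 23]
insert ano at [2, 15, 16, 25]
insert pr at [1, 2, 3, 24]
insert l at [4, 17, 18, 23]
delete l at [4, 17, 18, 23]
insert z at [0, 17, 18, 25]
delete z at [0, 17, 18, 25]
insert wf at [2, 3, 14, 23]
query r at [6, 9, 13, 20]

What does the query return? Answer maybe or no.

Step 1: insert z at [0, 17, 18, 25] -> counters=[1,0,0,0,0,0,0,0,0,0,0,0,0,0,0,0,0,1,1,0,0,0,0,0,0,1,0,0,0,0]
Step 2: insert r at [6, 9, 13, 20] -> counters=[1,0,0,0,0,0,1,0,0,1,0,0,0,1,0,0,0,1,1,0,1,0,0,0,0,1,0,0,0,0]
Step 3: insert wf at [2, 3, 14, 23] -> counters=[1,0,1,1,0,0,1,0,0,1,0,0,0,1,1,0,0,1,1,0,1,0,0,1,0,1,0,0,0,0]
Step 4: insert ano at [2, 15, 16, 25] -> counters=[1,0,2,1,0,0,1,0,0,1,0,0,0,1,1,1,1,1,1,0,1,0,0,1,0,2,0,0,0,0]
Step 5: insert pr at [1, 2, 3, 24] -> counters=[1,1,3,2,0,0,1,0,0,1,0,0,0,1,1,1,1,1,1,0,1,0,0,1,1,2,0,0,0,0]
Step 6: insert l at [4, 17, 18, 23] -> counters=[1,1,3,2,1,0,1,0,0,1,0,0,0,1,1,1,1,2,2,0,1,0,0,2,1,2,0,0,0,0]
Step 7: delete l at [4, 17, 18, 23] -> counters=[1,1,3,2,0,0,1,0,0,1,0,0,0,1,1,1,1,1,1,0,1,0,0,1,1,2,0,0,0,0]
Step 8: insert z at [0, 17, 18, 25] -> counters=[2,1,3,2,0,0,1,0,0,1,0,0,0,1,1,1,1,2,2,0,1,0,0,1,1,3,0,0,0,0]
Step 9: delete z at [0, 17, 18, 25] -> counters=[1,1,3,2,0,0,1,0,0,1,0,0,0,1,1,1,1,1,1,0,1,0,0,1,1,2,0,0,0,0]
Step 10: insert wf at [2, 3, 14, 23] -> counters=[1,1,4,3,0,0,1,0,0,1,0,0,0,1,2,1,1,1,1,0,1,0,0,2,1,2,0,0,0,0]
Query r: check counters[6]=1 counters[9]=1 counters[13]=1 counters[20]=1 -> maybe

Answer: maybe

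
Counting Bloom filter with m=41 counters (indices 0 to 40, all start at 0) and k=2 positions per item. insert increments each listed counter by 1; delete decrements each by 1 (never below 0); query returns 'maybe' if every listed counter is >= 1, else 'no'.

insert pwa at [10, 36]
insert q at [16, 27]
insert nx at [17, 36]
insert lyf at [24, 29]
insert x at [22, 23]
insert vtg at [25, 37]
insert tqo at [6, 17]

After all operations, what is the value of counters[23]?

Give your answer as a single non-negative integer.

Answer: 1

Derivation:
Step 1: insert pwa at [10, 36] -> counters=[0,0,0,0,0,0,0,0,0,0,1,0,0,0,0,0,0,0,0,0,0,0,0,0,0,0,0,0,0,0,0,0,0,0,0,0,1,0,0,0,0]
Step 2: insert q at [16, 27] -> counters=[0,0,0,0,0,0,0,0,0,0,1,0,0,0,0,0,1,0,0,0,0,0,0,0,0,0,0,1,0,0,0,0,0,0,0,0,1,0,0,0,0]
Step 3: insert nx at [17, 36] -> counters=[0,0,0,0,0,0,0,0,0,0,1,0,0,0,0,0,1,1,0,0,0,0,0,0,0,0,0,1,0,0,0,0,0,0,0,0,2,0,0,0,0]
Step 4: insert lyf at [24, 29] -> counters=[0,0,0,0,0,0,0,0,0,0,1,0,0,0,0,0,1,1,0,0,0,0,0,0,1,0,0,1,0,1,0,0,0,0,0,0,2,0,0,0,0]
Step 5: insert x at [22, 23] -> counters=[0,0,0,0,0,0,0,0,0,0,1,0,0,0,0,0,1,1,0,0,0,0,1,1,1,0,0,1,0,1,0,0,0,0,0,0,2,0,0,0,0]
Step 6: insert vtg at [25, 37] -> counters=[0,0,0,0,0,0,0,0,0,0,1,0,0,0,0,0,1,1,0,0,0,0,1,1,1,1,0,1,0,1,0,0,0,0,0,0,2,1,0,0,0]
Step 7: insert tqo at [6, 17] -> counters=[0,0,0,0,0,0,1,0,0,0,1,0,0,0,0,0,1,2,0,0,0,0,1,1,1,1,0,1,0,1,0,0,0,0,0,0,2,1,0,0,0]
Final counters=[0,0,0,0,0,0,1,0,0,0,1,0,0,0,0,0,1,2,0,0,0,0,1,1,1,1,0,1,0,1,0,0,0,0,0,0,2,1,0,0,0] -> counters[23]=1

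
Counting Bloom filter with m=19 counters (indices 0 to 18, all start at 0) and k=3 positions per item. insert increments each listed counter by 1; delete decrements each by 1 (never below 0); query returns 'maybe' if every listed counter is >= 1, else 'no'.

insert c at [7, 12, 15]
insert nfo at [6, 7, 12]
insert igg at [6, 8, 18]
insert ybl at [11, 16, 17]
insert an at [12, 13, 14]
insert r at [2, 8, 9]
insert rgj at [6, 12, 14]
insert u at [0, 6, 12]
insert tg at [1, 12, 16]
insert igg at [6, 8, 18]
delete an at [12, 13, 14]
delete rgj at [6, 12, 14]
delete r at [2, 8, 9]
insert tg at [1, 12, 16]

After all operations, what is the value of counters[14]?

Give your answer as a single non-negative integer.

Answer: 0

Derivation:
Step 1: insert c at [7, 12, 15] -> counters=[0,0,0,0,0,0,0,1,0,0,0,0,1,0,0,1,0,0,0]
Step 2: insert nfo at [6, 7, 12] -> counters=[0,0,0,0,0,0,1,2,0,0,0,0,2,0,0,1,0,0,0]
Step 3: insert igg at [6, 8, 18] -> counters=[0,0,0,0,0,0,2,2,1,0,0,0,2,0,0,1,0,0,1]
Step 4: insert ybl at [11, 16, 17] -> counters=[0,0,0,0,0,0,2,2,1,0,0,1,2,0,0,1,1,1,1]
Step 5: insert an at [12, 13, 14] -> counters=[0,0,0,0,0,0,2,2,1,0,0,1,3,1,1,1,1,1,1]
Step 6: insert r at [2, 8, 9] -> counters=[0,0,1,0,0,0,2,2,2,1,0,1,3,1,1,1,1,1,1]
Step 7: insert rgj at [6, 12, 14] -> counters=[0,0,1,0,0,0,3,2,2,1,0,1,4,1,2,1,1,1,1]
Step 8: insert u at [0, 6, 12] -> counters=[1,0,1,0,0,0,4,2,2,1,0,1,5,1,2,1,1,1,1]
Step 9: insert tg at [1, 12, 16] -> counters=[1,1,1,0,0,0,4,2,2,1,0,1,6,1,2,1,2,1,1]
Step 10: insert igg at [6, 8, 18] -> counters=[1,1,1,0,0,0,5,2,3,1,0,1,6,1,2,1,2,1,2]
Step 11: delete an at [12, 13, 14] -> counters=[1,1,1,0,0,0,5,2,3,1,0,1,5,0,1,1,2,1,2]
Step 12: delete rgj at [6, 12, 14] -> counters=[1,1,1,0,0,0,4,2,3,1,0,1,4,0,0,1,2,1,2]
Step 13: delete r at [2, 8, 9] -> counters=[1,1,0,0,0,0,4,2,2,0,0,1,4,0,0,1,2,1,2]
Step 14: insert tg at [1, 12, 16] -> counters=[1,2,0,0,0,0,4,2,2,0,0,1,5,0,0,1,3,1,2]
Final counters=[1,2,0,0,0,0,4,2,2,0,0,1,5,0,0,1,3,1,2] -> counters[14]=0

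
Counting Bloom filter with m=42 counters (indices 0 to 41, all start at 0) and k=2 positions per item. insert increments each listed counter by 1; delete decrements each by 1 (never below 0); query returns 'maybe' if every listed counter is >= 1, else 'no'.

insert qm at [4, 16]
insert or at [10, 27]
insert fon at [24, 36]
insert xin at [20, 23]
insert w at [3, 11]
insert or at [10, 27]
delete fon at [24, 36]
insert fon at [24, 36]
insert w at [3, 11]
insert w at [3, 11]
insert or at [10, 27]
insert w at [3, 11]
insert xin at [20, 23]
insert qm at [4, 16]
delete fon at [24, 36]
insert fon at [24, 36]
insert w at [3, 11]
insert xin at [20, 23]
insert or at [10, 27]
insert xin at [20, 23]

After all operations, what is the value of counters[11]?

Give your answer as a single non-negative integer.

Step 1: insert qm at [4, 16] -> counters=[0,0,0,0,1,0,0,0,0,0,0,0,0,0,0,0,1,0,0,0,0,0,0,0,0,0,0,0,0,0,0,0,0,0,0,0,0,0,0,0,0,0]
Step 2: insert or at [10, 27] -> counters=[0,0,0,0,1,0,0,0,0,0,1,0,0,0,0,0,1,0,0,0,0,0,0,0,0,0,0,1,0,0,0,0,0,0,0,0,0,0,0,0,0,0]
Step 3: insert fon at [24, 36] -> counters=[0,0,0,0,1,0,0,0,0,0,1,0,0,0,0,0,1,0,0,0,0,0,0,0,1,0,0,1,0,0,0,0,0,0,0,0,1,0,0,0,0,0]
Step 4: insert xin at [20, 23] -> counters=[0,0,0,0,1,0,0,0,0,0,1,0,0,0,0,0,1,0,0,0,1,0,0,1,1,0,0,1,0,0,0,0,0,0,0,0,1,0,0,0,0,0]
Step 5: insert w at [3, 11] -> counters=[0,0,0,1,1,0,0,0,0,0,1,1,0,0,0,0,1,0,0,0,1,0,0,1,1,0,0,1,0,0,0,0,0,0,0,0,1,0,0,0,0,0]
Step 6: insert or at [10, 27] -> counters=[0,0,0,1,1,0,0,0,0,0,2,1,0,0,0,0,1,0,0,0,1,0,0,1,1,0,0,2,0,0,0,0,0,0,0,0,1,0,0,0,0,0]
Step 7: delete fon at [24, 36] -> counters=[0,0,0,1,1,0,0,0,0,0,2,1,0,0,0,0,1,0,0,0,1,0,0,1,0,0,0,2,0,0,0,0,0,0,0,0,0,0,0,0,0,0]
Step 8: insert fon at [24, 36] -> counters=[0,0,0,1,1,0,0,0,0,0,2,1,0,0,0,0,1,0,0,0,1,0,0,1,1,0,0,2,0,0,0,0,0,0,0,0,1,0,0,0,0,0]
Step 9: insert w at [3, 11] -> counters=[0,0,0,2,1,0,0,0,0,0,2,2,0,0,0,0,1,0,0,0,1,0,0,1,1,0,0,2,0,0,0,0,0,0,0,0,1,0,0,0,0,0]
Step 10: insert w at [3, 11] -> counters=[0,0,0,3,1,0,0,0,0,0,2,3,0,0,0,0,1,0,0,0,1,0,0,1,1,0,0,2,0,0,0,0,0,0,0,0,1,0,0,0,0,0]
Step 11: insert or at [10, 27] -> counters=[0,0,0,3,1,0,0,0,0,0,3,3,0,0,0,0,1,0,0,0,1,0,0,1,1,0,0,3,0,0,0,0,0,0,0,0,1,0,0,0,0,0]
Step 12: insert w at [3, 11] -> counters=[0,0,0,4,1,0,0,0,0,0,3,4,0,0,0,0,1,0,0,0,1,0,0,1,1,0,0,3,0,0,0,0,0,0,0,0,1,0,0,0,0,0]
Step 13: insert xin at [20, 23] -> counters=[0,0,0,4,1,0,0,0,0,0,3,4,0,0,0,0,1,0,0,0,2,0,0,2,1,0,0,3,0,0,0,0,0,0,0,0,1,0,0,0,0,0]
Step 14: insert qm at [4, 16] -> counters=[0,0,0,4,2,0,0,0,0,0,3,4,0,0,0,0,2,0,0,0,2,0,0,2,1,0,0,3,0,0,0,0,0,0,0,0,1,0,0,0,0,0]
Step 15: delete fon at [24, 36] -> counters=[0,0,0,4,2,0,0,0,0,0,3,4,0,0,0,0,2,0,0,0,2,0,0,2,0,0,0,3,0,0,0,0,0,0,0,0,0,0,0,0,0,0]
Step 16: insert fon at [24, 36] -> counters=[0,0,0,4,2,0,0,0,0,0,3,4,0,0,0,0,2,0,0,0,2,0,0,2,1,0,0,3,0,0,0,0,0,0,0,0,1,0,0,0,0,0]
Step 17: insert w at [3, 11] -> counters=[0,0,0,5,2,0,0,0,0,0,3,5,0,0,0,0,2,0,0,0,2,0,0,2,1,0,0,3,0,0,0,0,0,0,0,0,1,0,0,0,0,0]
Step 18: insert xin at [20, 23] -> counters=[0,0,0,5,2,0,0,0,0,0,3,5,0,0,0,0,2,0,0,0,3,0,0,3,1,0,0,3,0,0,0,0,0,0,0,0,1,0,0,0,0,0]
Step 19: insert or at [10, 27] -> counters=[0,0,0,5,2,0,0,0,0,0,4,5,0,0,0,0,2,0,0,0,3,0,0,3,1,0,0,4,0,0,0,0,0,0,0,0,1,0,0,0,0,0]
Step 20: insert xin at [20, 23] -> counters=[0,0,0,5,2,0,0,0,0,0,4,5,0,0,0,0,2,0,0,0,4,0,0,4,1,0,0,4,0,0,0,0,0,0,0,0,1,0,0,0,0,0]
Final counters=[0,0,0,5,2,0,0,0,0,0,4,5,0,0,0,0,2,0,0,0,4,0,0,4,1,0,0,4,0,0,0,0,0,0,0,0,1,0,0,0,0,0] -> counters[11]=5

Answer: 5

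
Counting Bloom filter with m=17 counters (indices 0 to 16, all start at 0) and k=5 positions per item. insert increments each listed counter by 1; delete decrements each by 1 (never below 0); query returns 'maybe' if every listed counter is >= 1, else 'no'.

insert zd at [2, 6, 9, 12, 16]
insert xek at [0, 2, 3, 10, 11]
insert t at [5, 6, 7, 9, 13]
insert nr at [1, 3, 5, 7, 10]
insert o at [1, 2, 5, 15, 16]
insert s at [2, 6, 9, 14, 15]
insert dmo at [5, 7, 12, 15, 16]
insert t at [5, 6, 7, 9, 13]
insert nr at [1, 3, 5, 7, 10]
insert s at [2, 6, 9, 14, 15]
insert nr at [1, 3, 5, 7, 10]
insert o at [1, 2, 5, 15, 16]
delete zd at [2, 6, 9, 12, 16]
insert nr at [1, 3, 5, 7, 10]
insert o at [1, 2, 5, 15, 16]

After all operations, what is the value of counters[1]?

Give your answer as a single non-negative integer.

Answer: 7

Derivation:
Step 1: insert zd at [2, 6, 9, 12, 16] -> counters=[0,0,1,0,0,0,1,0,0,1,0,0,1,0,0,0,1]
Step 2: insert xek at [0, 2, 3, 10, 11] -> counters=[1,0,2,1,0,0,1,0,0,1,1,1,1,0,0,0,1]
Step 3: insert t at [5, 6, 7, 9, 13] -> counters=[1,0,2,1,0,1,2,1,0,2,1,1,1,1,0,0,1]
Step 4: insert nr at [1, 3, 5, 7, 10] -> counters=[1,1,2,2,0,2,2,2,0,2,2,1,1,1,0,0,1]
Step 5: insert o at [1, 2, 5, 15, 16] -> counters=[1,2,3,2,0,3,2,2,0,2,2,1,1,1,0,1,2]
Step 6: insert s at [2, 6, 9, 14, 15] -> counters=[1,2,4,2,0,3,3,2,0,3,2,1,1,1,1,2,2]
Step 7: insert dmo at [5, 7, 12, 15, 16] -> counters=[1,2,4,2,0,4,3,3,0,3,2,1,2,1,1,3,3]
Step 8: insert t at [5, 6, 7, 9, 13] -> counters=[1,2,4,2,0,5,4,4,0,4,2,1,2,2,1,3,3]
Step 9: insert nr at [1, 3, 5, 7, 10] -> counters=[1,3,4,3,0,6,4,5,0,4,3,1,2,2,1,3,3]
Step 10: insert s at [2, 6, 9, 14, 15] -> counters=[1,3,5,3,0,6,5,5,0,5,3,1,2,2,2,4,3]
Step 11: insert nr at [1, 3, 5, 7, 10] -> counters=[1,4,5,4,0,7,5,6,0,5,4,1,2,2,2,4,3]
Step 12: insert o at [1, 2, 5, 15, 16] -> counters=[1,5,6,4,0,8,5,6,0,5,4,1,2,2,2,5,4]
Step 13: delete zd at [2, 6, 9, 12, 16] -> counters=[1,5,5,4,0,8,4,6,0,4,4,1,1,2,2,5,3]
Step 14: insert nr at [1, 3, 5, 7, 10] -> counters=[1,6,5,5,0,9,4,7,0,4,5,1,1,2,2,5,3]
Step 15: insert o at [1, 2, 5, 15, 16] -> counters=[1,7,6,5,0,10,4,7,0,4,5,1,1,2,2,6,4]
Final counters=[1,7,6,5,0,10,4,7,0,4,5,1,1,2,2,6,4] -> counters[1]=7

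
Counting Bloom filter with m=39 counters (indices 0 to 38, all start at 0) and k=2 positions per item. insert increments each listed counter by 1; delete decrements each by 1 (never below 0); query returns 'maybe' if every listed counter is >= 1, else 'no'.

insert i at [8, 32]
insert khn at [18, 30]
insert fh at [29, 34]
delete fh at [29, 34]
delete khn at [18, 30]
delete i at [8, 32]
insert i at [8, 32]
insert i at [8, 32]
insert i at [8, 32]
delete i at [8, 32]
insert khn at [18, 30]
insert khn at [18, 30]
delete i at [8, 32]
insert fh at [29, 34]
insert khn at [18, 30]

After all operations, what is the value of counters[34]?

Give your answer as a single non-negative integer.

Answer: 1

Derivation:
Step 1: insert i at [8, 32] -> counters=[0,0,0,0,0,0,0,0,1,0,0,0,0,0,0,0,0,0,0,0,0,0,0,0,0,0,0,0,0,0,0,0,1,0,0,0,0,0,0]
Step 2: insert khn at [18, 30] -> counters=[0,0,0,0,0,0,0,0,1,0,0,0,0,0,0,0,0,0,1,0,0,0,0,0,0,0,0,0,0,0,1,0,1,0,0,0,0,0,0]
Step 3: insert fh at [29, 34] -> counters=[0,0,0,0,0,0,0,0,1,0,0,0,0,0,0,0,0,0,1,0,0,0,0,0,0,0,0,0,0,1,1,0,1,0,1,0,0,0,0]
Step 4: delete fh at [29, 34] -> counters=[0,0,0,0,0,0,0,0,1,0,0,0,0,0,0,0,0,0,1,0,0,0,0,0,0,0,0,0,0,0,1,0,1,0,0,0,0,0,0]
Step 5: delete khn at [18, 30] -> counters=[0,0,0,0,0,0,0,0,1,0,0,0,0,0,0,0,0,0,0,0,0,0,0,0,0,0,0,0,0,0,0,0,1,0,0,0,0,0,0]
Step 6: delete i at [8, 32] -> counters=[0,0,0,0,0,0,0,0,0,0,0,0,0,0,0,0,0,0,0,0,0,0,0,0,0,0,0,0,0,0,0,0,0,0,0,0,0,0,0]
Step 7: insert i at [8, 32] -> counters=[0,0,0,0,0,0,0,0,1,0,0,0,0,0,0,0,0,0,0,0,0,0,0,0,0,0,0,0,0,0,0,0,1,0,0,0,0,0,0]
Step 8: insert i at [8, 32] -> counters=[0,0,0,0,0,0,0,0,2,0,0,0,0,0,0,0,0,0,0,0,0,0,0,0,0,0,0,0,0,0,0,0,2,0,0,0,0,0,0]
Step 9: insert i at [8, 32] -> counters=[0,0,0,0,0,0,0,0,3,0,0,0,0,0,0,0,0,0,0,0,0,0,0,0,0,0,0,0,0,0,0,0,3,0,0,0,0,0,0]
Step 10: delete i at [8, 32] -> counters=[0,0,0,0,0,0,0,0,2,0,0,0,0,0,0,0,0,0,0,0,0,0,0,0,0,0,0,0,0,0,0,0,2,0,0,0,0,0,0]
Step 11: insert khn at [18, 30] -> counters=[0,0,0,0,0,0,0,0,2,0,0,0,0,0,0,0,0,0,1,0,0,0,0,0,0,0,0,0,0,0,1,0,2,0,0,0,0,0,0]
Step 12: insert khn at [18, 30] -> counters=[0,0,0,0,0,0,0,0,2,0,0,0,0,0,0,0,0,0,2,0,0,0,0,0,0,0,0,0,0,0,2,0,2,0,0,0,0,0,0]
Step 13: delete i at [8, 32] -> counters=[0,0,0,0,0,0,0,0,1,0,0,0,0,0,0,0,0,0,2,0,0,0,0,0,0,0,0,0,0,0,2,0,1,0,0,0,0,0,0]
Step 14: insert fh at [29, 34] -> counters=[0,0,0,0,0,0,0,0,1,0,0,0,0,0,0,0,0,0,2,0,0,0,0,0,0,0,0,0,0,1,2,0,1,0,1,0,0,0,0]
Step 15: insert khn at [18, 30] -> counters=[0,0,0,0,0,0,0,0,1,0,0,0,0,0,0,0,0,0,3,0,0,0,0,0,0,0,0,0,0,1,3,0,1,0,1,0,0,0,0]
Final counters=[0,0,0,0,0,0,0,0,1,0,0,0,0,0,0,0,0,0,3,0,0,0,0,0,0,0,0,0,0,1,3,0,1,0,1,0,0,0,0] -> counters[34]=1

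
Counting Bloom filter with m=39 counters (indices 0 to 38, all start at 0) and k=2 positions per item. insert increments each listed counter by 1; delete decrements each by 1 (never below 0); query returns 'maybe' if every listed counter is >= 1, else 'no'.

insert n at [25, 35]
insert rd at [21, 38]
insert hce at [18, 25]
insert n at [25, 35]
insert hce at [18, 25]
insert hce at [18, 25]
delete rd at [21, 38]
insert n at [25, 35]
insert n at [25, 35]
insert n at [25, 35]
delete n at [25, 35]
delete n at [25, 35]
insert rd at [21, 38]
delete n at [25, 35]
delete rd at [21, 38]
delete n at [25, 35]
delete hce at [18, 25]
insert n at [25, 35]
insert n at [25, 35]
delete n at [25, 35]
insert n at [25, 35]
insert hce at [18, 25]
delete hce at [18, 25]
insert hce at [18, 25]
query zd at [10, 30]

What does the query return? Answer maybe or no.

Step 1: insert n at [25, 35] -> counters=[0,0,0,0,0,0,0,0,0,0,0,0,0,0,0,0,0,0,0,0,0,0,0,0,0,1,0,0,0,0,0,0,0,0,0,1,0,0,0]
Step 2: insert rd at [21, 38] -> counters=[0,0,0,0,0,0,0,0,0,0,0,0,0,0,0,0,0,0,0,0,0,1,0,0,0,1,0,0,0,0,0,0,0,0,0,1,0,0,1]
Step 3: insert hce at [18, 25] -> counters=[0,0,0,0,0,0,0,0,0,0,0,0,0,0,0,0,0,0,1,0,0,1,0,0,0,2,0,0,0,0,0,0,0,0,0,1,0,0,1]
Step 4: insert n at [25, 35] -> counters=[0,0,0,0,0,0,0,0,0,0,0,0,0,0,0,0,0,0,1,0,0,1,0,0,0,3,0,0,0,0,0,0,0,0,0,2,0,0,1]
Step 5: insert hce at [18, 25] -> counters=[0,0,0,0,0,0,0,0,0,0,0,0,0,0,0,0,0,0,2,0,0,1,0,0,0,4,0,0,0,0,0,0,0,0,0,2,0,0,1]
Step 6: insert hce at [18, 25] -> counters=[0,0,0,0,0,0,0,0,0,0,0,0,0,0,0,0,0,0,3,0,0,1,0,0,0,5,0,0,0,0,0,0,0,0,0,2,0,0,1]
Step 7: delete rd at [21, 38] -> counters=[0,0,0,0,0,0,0,0,0,0,0,0,0,0,0,0,0,0,3,0,0,0,0,0,0,5,0,0,0,0,0,0,0,0,0,2,0,0,0]
Step 8: insert n at [25, 35] -> counters=[0,0,0,0,0,0,0,0,0,0,0,0,0,0,0,0,0,0,3,0,0,0,0,0,0,6,0,0,0,0,0,0,0,0,0,3,0,0,0]
Step 9: insert n at [25, 35] -> counters=[0,0,0,0,0,0,0,0,0,0,0,0,0,0,0,0,0,0,3,0,0,0,0,0,0,7,0,0,0,0,0,0,0,0,0,4,0,0,0]
Step 10: insert n at [25, 35] -> counters=[0,0,0,0,0,0,0,0,0,0,0,0,0,0,0,0,0,0,3,0,0,0,0,0,0,8,0,0,0,0,0,0,0,0,0,5,0,0,0]
Step 11: delete n at [25, 35] -> counters=[0,0,0,0,0,0,0,0,0,0,0,0,0,0,0,0,0,0,3,0,0,0,0,0,0,7,0,0,0,0,0,0,0,0,0,4,0,0,0]
Step 12: delete n at [25, 35] -> counters=[0,0,0,0,0,0,0,0,0,0,0,0,0,0,0,0,0,0,3,0,0,0,0,0,0,6,0,0,0,0,0,0,0,0,0,3,0,0,0]
Step 13: insert rd at [21, 38] -> counters=[0,0,0,0,0,0,0,0,0,0,0,0,0,0,0,0,0,0,3,0,0,1,0,0,0,6,0,0,0,0,0,0,0,0,0,3,0,0,1]
Step 14: delete n at [25, 35] -> counters=[0,0,0,0,0,0,0,0,0,0,0,0,0,0,0,0,0,0,3,0,0,1,0,0,0,5,0,0,0,0,0,0,0,0,0,2,0,0,1]
Step 15: delete rd at [21, 38] -> counters=[0,0,0,0,0,0,0,0,0,0,0,0,0,0,0,0,0,0,3,0,0,0,0,0,0,5,0,0,0,0,0,0,0,0,0,2,0,0,0]
Step 16: delete n at [25, 35] -> counters=[0,0,0,0,0,0,0,0,0,0,0,0,0,0,0,0,0,0,3,0,0,0,0,0,0,4,0,0,0,0,0,0,0,0,0,1,0,0,0]
Step 17: delete hce at [18, 25] -> counters=[0,0,0,0,0,0,0,0,0,0,0,0,0,0,0,0,0,0,2,0,0,0,0,0,0,3,0,0,0,0,0,0,0,0,0,1,0,0,0]
Step 18: insert n at [25, 35] -> counters=[0,0,0,0,0,0,0,0,0,0,0,0,0,0,0,0,0,0,2,0,0,0,0,0,0,4,0,0,0,0,0,0,0,0,0,2,0,0,0]
Step 19: insert n at [25, 35] -> counters=[0,0,0,0,0,0,0,0,0,0,0,0,0,0,0,0,0,0,2,0,0,0,0,0,0,5,0,0,0,0,0,0,0,0,0,3,0,0,0]
Step 20: delete n at [25, 35] -> counters=[0,0,0,0,0,0,0,0,0,0,0,0,0,0,0,0,0,0,2,0,0,0,0,0,0,4,0,0,0,0,0,0,0,0,0,2,0,0,0]
Step 21: insert n at [25, 35] -> counters=[0,0,0,0,0,0,0,0,0,0,0,0,0,0,0,0,0,0,2,0,0,0,0,0,0,5,0,0,0,0,0,0,0,0,0,3,0,0,0]
Step 22: insert hce at [18, 25] -> counters=[0,0,0,0,0,0,0,0,0,0,0,0,0,0,0,0,0,0,3,0,0,0,0,0,0,6,0,0,0,0,0,0,0,0,0,3,0,0,0]
Step 23: delete hce at [18, 25] -> counters=[0,0,0,0,0,0,0,0,0,0,0,0,0,0,0,0,0,0,2,0,0,0,0,0,0,5,0,0,0,0,0,0,0,0,0,3,0,0,0]
Step 24: insert hce at [18, 25] -> counters=[0,0,0,0,0,0,0,0,0,0,0,0,0,0,0,0,0,0,3,0,0,0,0,0,0,6,0,0,0,0,0,0,0,0,0,3,0,0,0]
Query zd: check counters[10]=0 counters[30]=0 -> no

Answer: no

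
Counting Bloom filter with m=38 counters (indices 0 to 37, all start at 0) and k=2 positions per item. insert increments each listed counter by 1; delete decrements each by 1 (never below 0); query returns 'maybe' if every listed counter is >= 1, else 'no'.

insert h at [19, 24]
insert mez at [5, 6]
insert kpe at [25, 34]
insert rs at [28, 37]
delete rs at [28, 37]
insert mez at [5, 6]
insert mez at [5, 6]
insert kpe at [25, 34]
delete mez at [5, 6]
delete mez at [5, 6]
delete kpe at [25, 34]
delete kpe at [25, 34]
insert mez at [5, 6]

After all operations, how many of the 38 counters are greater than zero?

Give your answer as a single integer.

Answer: 4

Derivation:
Step 1: insert h at [19, 24] -> counters=[0,0,0,0,0,0,0,0,0,0,0,0,0,0,0,0,0,0,0,1,0,0,0,0,1,0,0,0,0,0,0,0,0,0,0,0,0,0]
Step 2: insert mez at [5, 6] -> counters=[0,0,0,0,0,1,1,0,0,0,0,0,0,0,0,0,0,0,0,1,0,0,0,0,1,0,0,0,0,0,0,0,0,0,0,0,0,0]
Step 3: insert kpe at [25, 34] -> counters=[0,0,0,0,0,1,1,0,0,0,0,0,0,0,0,0,0,0,0,1,0,0,0,0,1,1,0,0,0,0,0,0,0,0,1,0,0,0]
Step 4: insert rs at [28, 37] -> counters=[0,0,0,0,0,1,1,0,0,0,0,0,0,0,0,0,0,0,0,1,0,0,0,0,1,1,0,0,1,0,0,0,0,0,1,0,0,1]
Step 5: delete rs at [28, 37] -> counters=[0,0,0,0,0,1,1,0,0,0,0,0,0,0,0,0,0,0,0,1,0,0,0,0,1,1,0,0,0,0,0,0,0,0,1,0,0,0]
Step 6: insert mez at [5, 6] -> counters=[0,0,0,0,0,2,2,0,0,0,0,0,0,0,0,0,0,0,0,1,0,0,0,0,1,1,0,0,0,0,0,0,0,0,1,0,0,0]
Step 7: insert mez at [5, 6] -> counters=[0,0,0,0,0,3,3,0,0,0,0,0,0,0,0,0,0,0,0,1,0,0,0,0,1,1,0,0,0,0,0,0,0,0,1,0,0,0]
Step 8: insert kpe at [25, 34] -> counters=[0,0,0,0,0,3,3,0,0,0,0,0,0,0,0,0,0,0,0,1,0,0,0,0,1,2,0,0,0,0,0,0,0,0,2,0,0,0]
Step 9: delete mez at [5, 6] -> counters=[0,0,0,0,0,2,2,0,0,0,0,0,0,0,0,0,0,0,0,1,0,0,0,0,1,2,0,0,0,0,0,0,0,0,2,0,0,0]
Step 10: delete mez at [5, 6] -> counters=[0,0,0,0,0,1,1,0,0,0,0,0,0,0,0,0,0,0,0,1,0,0,0,0,1,2,0,0,0,0,0,0,0,0,2,0,0,0]
Step 11: delete kpe at [25, 34] -> counters=[0,0,0,0,0,1,1,0,0,0,0,0,0,0,0,0,0,0,0,1,0,0,0,0,1,1,0,0,0,0,0,0,0,0,1,0,0,0]
Step 12: delete kpe at [25, 34] -> counters=[0,0,0,0,0,1,1,0,0,0,0,0,0,0,0,0,0,0,0,1,0,0,0,0,1,0,0,0,0,0,0,0,0,0,0,0,0,0]
Step 13: insert mez at [5, 6] -> counters=[0,0,0,0,0,2,2,0,0,0,0,0,0,0,0,0,0,0,0,1,0,0,0,0,1,0,0,0,0,0,0,0,0,0,0,0,0,0]
Final counters=[0,0,0,0,0,2,2,0,0,0,0,0,0,0,0,0,0,0,0,1,0,0,0,0,1,0,0,0,0,0,0,0,0,0,0,0,0,0] -> 4 nonzero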